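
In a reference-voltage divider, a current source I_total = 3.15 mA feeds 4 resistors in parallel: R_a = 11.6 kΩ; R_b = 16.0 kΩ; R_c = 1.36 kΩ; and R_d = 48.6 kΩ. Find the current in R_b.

I ≈ 0.218 mA

ΣG = 1/11.6 + 1/16.0 + 1/1.36 + 1/48.6 = 0.9046.
R_b takes the fraction G_k/ΣG = 0.06250/0.9046 = 0.06909, so I = 3.15 × 0.06909 = 0.2176 mA.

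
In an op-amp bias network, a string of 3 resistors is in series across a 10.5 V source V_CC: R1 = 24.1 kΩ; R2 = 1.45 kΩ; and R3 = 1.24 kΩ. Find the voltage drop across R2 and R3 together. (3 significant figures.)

V ≈ 1.05 V

Series total: ΣR = 24.1 + 1.45 + 1.24 = 26.79 kΩ.
R_{R2..R3} = 1.45 + 1.24 = 2.690 kΩ.
Voltage divider: V = V_CC · (2.690 / 26.79) = 10.5 × 0.1004 = 1.054 V.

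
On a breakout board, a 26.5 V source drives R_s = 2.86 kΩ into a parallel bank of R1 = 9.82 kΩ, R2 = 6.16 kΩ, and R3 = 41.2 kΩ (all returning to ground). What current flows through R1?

I ≈ 1.48 mA

Parallel bank: R_p = 1/(1/9.82 + 1/6.16 + 1/41.2) = 3.467 kΩ.
V_A by voltage divider: V_A = 26.5 × 3.467/(2.86 + 3.467) = 14.52 V.
I(R1) = V_A / R1 = 14.52/9.82 = 1.479 mA.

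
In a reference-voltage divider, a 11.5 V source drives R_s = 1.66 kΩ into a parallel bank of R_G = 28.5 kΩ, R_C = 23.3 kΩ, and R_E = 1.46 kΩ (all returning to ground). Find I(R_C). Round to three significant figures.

I ≈ 0.218 mA

Equivalent of the parallel group: R_p = 1.311 kΩ.
V_A by voltage divider: V_A = 11.5 × 1.311/(1.66 + 1.311) = 5.074 V.
I(R_C) = V_A / R_C = 5.074/23.3 = 0.2178 mA.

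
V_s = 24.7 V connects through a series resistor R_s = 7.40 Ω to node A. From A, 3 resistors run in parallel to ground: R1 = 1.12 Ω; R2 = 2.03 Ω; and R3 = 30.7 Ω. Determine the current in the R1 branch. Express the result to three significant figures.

I ≈ 1.92 A

Combine the parallel branches: R_p = (1/1.12 + 1/2.03 + 1/30.7)⁻¹ = 0.7052 Ω.
V_A by voltage divider: V_A = 24.7 × 0.7052/(7.40 + 0.7052) = 2.149 V.
I(R1) = V_A / R1 = 2.149/1.12 = 1.919 A.
(Check via current divider: I_total = 3.047 A; share G_k/ΣG = 0.6296 → same result.)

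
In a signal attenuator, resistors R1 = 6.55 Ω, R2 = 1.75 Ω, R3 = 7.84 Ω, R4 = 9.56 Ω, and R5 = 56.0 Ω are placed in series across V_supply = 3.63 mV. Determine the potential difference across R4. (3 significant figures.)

Series total: ΣR = 6.55 + 1.75 + 7.84 + 9.56 + 56.0 = 81.70 Ω.
Voltage divider: V = V_supply · (9.560 / 81.70) = 3.63 × 0.1170 = 0.4248 mV.

V ≈ 0.425 mV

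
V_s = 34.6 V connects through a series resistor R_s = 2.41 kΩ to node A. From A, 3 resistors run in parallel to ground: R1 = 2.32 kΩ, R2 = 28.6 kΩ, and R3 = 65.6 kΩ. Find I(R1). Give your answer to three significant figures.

Combine the parallel branches: R_p = (1/2.32 + 1/28.6 + 1/65.6)⁻¹ = 2.078 kΩ.
V_A by voltage divider: V_A = 34.6 × 2.078/(2.41 + 2.078) = 16.02 V.
Branch current I = V_A/R1 = 16.02/2.32 = 6.905 mA.

I ≈ 6.91 mA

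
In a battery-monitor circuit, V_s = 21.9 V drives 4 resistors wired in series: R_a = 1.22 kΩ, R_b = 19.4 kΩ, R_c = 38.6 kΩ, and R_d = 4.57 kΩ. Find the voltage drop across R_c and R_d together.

Series total: ΣR = 1.22 + 19.4 + 38.6 + 4.57 = 63.79 kΩ.
R_{R_c..R_d} = 38.6 + 4.57 = 43.17 kΩ.
By the voltage-divider rule, V = 21.9 × 43.17/63.79 = 14.82 V.

V ≈ 14.8 V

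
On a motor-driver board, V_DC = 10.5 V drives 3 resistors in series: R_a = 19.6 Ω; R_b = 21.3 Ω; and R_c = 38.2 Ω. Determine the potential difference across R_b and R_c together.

V ≈ 7.90 V

Series total: ΣR = 19.6 + 21.3 + 38.2 = 79.10 Ω.
R_{R_b..R_c} = 21.3 + 38.2 = 59.50 Ω.
V = V_DC · R/ΣR = 10.5 × 0.7522 = 7.898 V.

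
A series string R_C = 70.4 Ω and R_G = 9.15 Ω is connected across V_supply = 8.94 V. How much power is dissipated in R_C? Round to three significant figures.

P ≈ 0.889 W

The common current is I = 8.94/79.55 = 0.1124 A.
P(R_C) = I²·R_C = (0.1124)² × 70.4 = 0.8891 W.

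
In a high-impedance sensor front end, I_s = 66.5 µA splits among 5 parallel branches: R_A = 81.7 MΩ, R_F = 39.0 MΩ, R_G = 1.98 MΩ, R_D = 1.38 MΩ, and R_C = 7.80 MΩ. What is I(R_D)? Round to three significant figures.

Conductances: ΣG = 1/81.7 + 1/39.0 + 1/1.98 + 1/1.38 + 1/7.80 = 1.396 (1/MΩ).
R_D takes the fraction G_k/ΣG = 0.7246/1.396 = 0.5192, so I = 66.5 × 0.5192 = 34.52 µA.

I ≈ 34.5 µA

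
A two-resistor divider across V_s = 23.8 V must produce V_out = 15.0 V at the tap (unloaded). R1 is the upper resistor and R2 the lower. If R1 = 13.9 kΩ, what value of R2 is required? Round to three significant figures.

The divider ratio is R2/(R1+R2) = 15.0/23.8 = 0.6303.
R2 = R1 · 0.6303/(1 − 0.6303) = 23.69 kΩ.

R2 ≈ 23.7 kΩ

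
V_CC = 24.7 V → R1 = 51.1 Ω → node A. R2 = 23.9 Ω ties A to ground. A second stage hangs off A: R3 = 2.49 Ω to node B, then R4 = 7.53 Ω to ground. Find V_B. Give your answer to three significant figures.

Looking into the second stage from A: R3 + R4 = 10.02 Ω appears in parallel with R2.
R2 ‖ (R3+R4) = 7.060 Ω.
First divider: V_A = V_CC · 7.060/(51.1 + 7.060) = 2.998 V.
Then the unloaded second divider: V_B = V_A × R4/(R3+R4) = 2.998 × 0.7515 = 2.253 V.

V_B ≈ 2.25 V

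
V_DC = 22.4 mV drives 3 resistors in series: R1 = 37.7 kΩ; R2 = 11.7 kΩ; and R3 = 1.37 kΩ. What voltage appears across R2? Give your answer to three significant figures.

V ≈ 5.16 mV

Total series resistance ΣR = 37.7 + 11.7 + 1.37 = 50.77 kΩ.
Voltage divider: V = V_DC · (11.70 / 50.77) = 22.4 × 0.2305 = 5.162 mV.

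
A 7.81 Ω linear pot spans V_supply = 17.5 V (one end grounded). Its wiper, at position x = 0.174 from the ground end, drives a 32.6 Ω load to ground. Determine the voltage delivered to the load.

V_out ≈ 2.94 V

The pot divides into 6.451 Ω above the wiper and 1.359 Ω below.
(x·R_p) ‖ R_L = 1.305 Ω.
Then V_out = V_supply · 1.305/(6.451 + 1.305) = 2.944 V.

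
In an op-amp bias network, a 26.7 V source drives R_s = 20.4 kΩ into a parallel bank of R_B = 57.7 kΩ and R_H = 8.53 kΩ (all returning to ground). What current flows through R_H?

Combine the parallel branches: R_p = (1/57.7 + 1/8.53)⁻¹ = 7.431 kΩ.
V_A by voltage divider: V_A = 26.7 × 7.431/(20.4 + 7.431) = 7.129 V.
I(R_H) = V_A / R_H = 7.129/8.53 = 0.8358 mA.
(Check via current divider: I_total = 0.9593 mA; share G_k/ΣG = 0.8712 → same result.)

I ≈ 0.836 mA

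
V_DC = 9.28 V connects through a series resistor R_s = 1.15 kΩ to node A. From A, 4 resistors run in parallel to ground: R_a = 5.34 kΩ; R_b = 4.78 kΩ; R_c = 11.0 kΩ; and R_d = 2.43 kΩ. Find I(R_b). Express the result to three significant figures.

I ≈ 0.955 mA

Combine the parallel branches: R_p = (1/5.34 + 1/4.78 + 1/11.0 + 1/2.43)⁻¹ = 1.112 kΩ.
V_A = 9.28 × 1.112/2.262 = 4.563 V.
I(R_b) = V_A / R_b = 4.563/4.78 = 0.9546 mA.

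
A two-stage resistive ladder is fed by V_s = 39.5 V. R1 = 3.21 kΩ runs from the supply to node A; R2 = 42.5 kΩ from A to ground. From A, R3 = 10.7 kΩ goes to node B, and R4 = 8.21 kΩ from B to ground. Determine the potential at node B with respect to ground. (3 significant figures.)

Looking into the second stage from A: R3 + R4 = 18.91 kΩ appears in parallel with R2.
R2 ‖ (R3+R4) = 13.09 kΩ.
So V_A = 39.5 × 0.8030 = 31.72 V.
Then the unloaded second divider: V_B = V_A × R4/(R3+R4) = 31.72 × 0.4342 = 13.77 V.

V_B ≈ 13.8 V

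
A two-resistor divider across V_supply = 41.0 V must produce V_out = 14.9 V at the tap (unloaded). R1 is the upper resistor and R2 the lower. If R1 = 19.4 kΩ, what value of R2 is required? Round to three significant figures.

V_out/V_supply = R2/(R1+R2) = 0.3634.
R2 = R1 · 0.3634/(1 − 0.3634) = 11.08 kΩ.

R2 ≈ 11.1 kΩ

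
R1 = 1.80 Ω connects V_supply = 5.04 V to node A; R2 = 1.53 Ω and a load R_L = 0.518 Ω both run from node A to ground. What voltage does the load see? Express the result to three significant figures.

V_out ≈ 0.892 V

R2 ‖ R_L = (1.53 × 0.518)/(1.53 + 0.518) = 0.3870 Ω.
Now apply the divider: V_out = 5.04 × 0.1769 = 0.8918 V.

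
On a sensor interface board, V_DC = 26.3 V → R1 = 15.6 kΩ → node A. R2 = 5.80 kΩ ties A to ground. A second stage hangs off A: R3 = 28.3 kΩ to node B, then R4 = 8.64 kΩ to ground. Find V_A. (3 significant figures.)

The second stage (R3 + R4 = 36.94 kΩ) loads node A in parallel with R2.
Effective lower resistance at A: R2 ‖ 36.94 = 5.013 kΩ.
V_A = 26.3 × 5.013/(15.6 + 5.013) = 6.396 V.

V_A ≈ 6.40 V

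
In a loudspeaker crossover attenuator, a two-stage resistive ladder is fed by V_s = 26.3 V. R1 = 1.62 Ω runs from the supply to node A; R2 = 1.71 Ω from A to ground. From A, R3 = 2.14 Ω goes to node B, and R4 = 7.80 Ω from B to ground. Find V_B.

Node A sees R2 in parallel with the series input of stage 2, R3 + R4 = 9.940 Ω.
Effective lower resistance at A: R2 ‖ 9.940 = 1.459 Ω.
V_A = 26.3 × 1.459/(1.62 + 1.459) = 12.46 V.
Then the unloaded second divider: V_B = V_A × R4/(R3+R4) = 12.46 × 0.7847 = 9.779 V.

V_B ≈ 9.78 V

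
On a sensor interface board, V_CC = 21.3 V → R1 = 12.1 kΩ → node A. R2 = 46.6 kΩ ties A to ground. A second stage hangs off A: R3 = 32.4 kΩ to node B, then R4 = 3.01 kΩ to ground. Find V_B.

V_B ≈ 1.13 V

Node A sees R2 in parallel with the series input of stage 2, R3 + R4 = 35.41 kΩ.
Effective lower resistance at A: R2 ‖ 35.41 = 20.12 kΩ.
So V_A = 21.3 × 0.6245 = 13.30 V.
Stage 2 is unloaded, so V_B = V_A · R4/(R3+R4) = 13.30 × 3.01/35.41 = 1.131 V.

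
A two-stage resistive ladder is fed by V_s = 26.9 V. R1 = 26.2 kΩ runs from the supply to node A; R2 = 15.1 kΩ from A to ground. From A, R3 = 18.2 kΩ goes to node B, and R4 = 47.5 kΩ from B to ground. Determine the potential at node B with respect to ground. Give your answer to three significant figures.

The second stage (R3 + R4 = 65.70 kΩ) loads node A in parallel with R2.
Effective lower resistance at A: R2 ‖ 65.70 = 12.28 kΩ.
So V_A = 26.9 × 0.3191 = 8.584 V.
V_B = V_A × 0.7230 = 6.206 V.

V_B ≈ 6.21 V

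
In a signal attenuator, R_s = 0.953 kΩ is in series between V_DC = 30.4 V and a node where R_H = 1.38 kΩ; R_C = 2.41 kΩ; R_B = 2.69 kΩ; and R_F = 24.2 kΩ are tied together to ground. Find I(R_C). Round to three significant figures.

Equivalent of the parallel group: R_p = 0.6441 kΩ.
Node voltage V_A = V_DC · R_p/(R_s + R_p) = 30.4 × 0.4033 = 12.26 V.
Branch current I = V_A/R_C = 12.26/2.41 = 5.087 mA.

I ≈ 5.09 mA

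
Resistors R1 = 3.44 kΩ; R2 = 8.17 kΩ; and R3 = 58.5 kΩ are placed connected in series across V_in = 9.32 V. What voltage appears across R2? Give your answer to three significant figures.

V ≈ 1.09 V

ΣR = 3.44 + 8.17 + 58.5 = 70.11 kΩ.
By the voltage-divider rule, V = 9.32 × 8.170/70.11 = 1.086 V.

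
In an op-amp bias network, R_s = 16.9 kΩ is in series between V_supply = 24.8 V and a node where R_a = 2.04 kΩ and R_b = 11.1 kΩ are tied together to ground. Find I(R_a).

I ≈ 1.12 mA

Parallel bank: R_p = 1/(1/2.04 + 1/11.1) = 1.723 kΩ.
V_A by voltage divider: V_A = 24.8 × 1.723/(16.9 + 1.723) = 2.295 V.
I(R_a) = V_A / R_a = 2.295/2.04 = 1.125 mA.
(Check via current divider: I_total = 1.332 mA; share G_k/ΣG = 0.8447 → same result.)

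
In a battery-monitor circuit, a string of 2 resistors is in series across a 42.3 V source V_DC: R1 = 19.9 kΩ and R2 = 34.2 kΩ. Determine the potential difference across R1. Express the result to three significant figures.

V ≈ 15.6 V

ΣR = 19.9 + 34.2 = 54.10 kΩ.
Voltage divider: V = V_DC · (19.90 / 54.10) = 42.3 × 0.3678 = 15.56 V.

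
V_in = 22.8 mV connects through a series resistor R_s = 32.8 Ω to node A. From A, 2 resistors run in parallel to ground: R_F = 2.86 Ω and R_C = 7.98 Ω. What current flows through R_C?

I ≈ 0.172 mA

Parallel bank: R_p = 1/(1/2.86 + 1/7.98) = 2.105 Ω.
V_A by voltage divider: V_A = 22.8 × 2.105/(32.8 + 2.105) = 1.375 mV.
Branch current I = V_A/R_C = 1.375/7.98 = 0.1723 mA.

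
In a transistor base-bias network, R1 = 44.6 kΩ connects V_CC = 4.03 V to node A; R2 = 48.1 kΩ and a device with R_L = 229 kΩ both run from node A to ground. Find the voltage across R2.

V_out ≈ 1.90 V

The load sits in parallel with R2, giving an effective lower resistance R2' = R2·R_L/(R2+R_L) = 39.75 kΩ.
Voltage divider with the loaded lower leg: V_out = 4.03 × 39.75/(44.6 + 39.75) = 4.03 × 0.4713 = 1.899 V.
(Unloaded it would be 2.09 V; the load pulls it down.)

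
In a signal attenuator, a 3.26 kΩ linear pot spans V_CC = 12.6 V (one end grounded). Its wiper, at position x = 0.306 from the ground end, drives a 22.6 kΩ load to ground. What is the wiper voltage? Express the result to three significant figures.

V_out ≈ 3.74 V

Split the track: R_lower = x·R_p = 0.9976 kΩ, R_upper = (1−x)·R_p = 2.262 kΩ.
(x·R_p) ‖ R_L = 0.9554 kΩ.
Then V_out = V_CC · 0.9554/(2.262 + 0.9554) = 3.741 V.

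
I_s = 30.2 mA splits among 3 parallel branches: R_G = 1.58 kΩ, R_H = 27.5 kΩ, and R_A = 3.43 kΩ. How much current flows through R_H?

I ≈ 1.14 mA

Total conductance ΣG = 1/1.58 + 1/27.5 + 1/3.43 = 0.9608 (units of 1/kΩ).
By the current-divider rule, I = I_s · G_k/ΣG = 30.2 × 0.03785 = 1.143 mA.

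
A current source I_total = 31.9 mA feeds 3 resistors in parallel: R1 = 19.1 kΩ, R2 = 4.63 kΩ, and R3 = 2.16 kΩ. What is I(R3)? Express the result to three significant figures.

I ≈ 20.2 mA

ΣG = 1/19.1 + 1/4.63 + 1/2.16 = 0.7313.
R3 takes the fraction G_k/ΣG = 0.4630/0.7313 = 0.6331, so I = 31.9 × 0.6331 = 20.19 mA.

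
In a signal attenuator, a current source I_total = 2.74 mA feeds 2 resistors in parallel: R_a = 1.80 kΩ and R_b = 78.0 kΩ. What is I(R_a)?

For two parallel branches, I_k = I_total · (other R)/(sum of R).
I(R_a) = 2.74 × 78.0/(1.80 + 78.0) = 2.74 × 0.9774 = 2.678 mA.

I ≈ 2.68 mA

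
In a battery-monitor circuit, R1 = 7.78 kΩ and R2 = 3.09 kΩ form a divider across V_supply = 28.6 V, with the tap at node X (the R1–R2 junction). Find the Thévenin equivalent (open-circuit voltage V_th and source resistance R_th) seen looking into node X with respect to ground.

With X open, the divider is unloaded: V_th = 28.6 × 3.09/10.87 = 8.130 V.
Zeroing V_supply shorts the top of R1 to ground, so R_th = R1 ‖ R2 = 2.212 kΩ.

V_th ≈ 8.13 V, R_th ≈ 2.21 kΩ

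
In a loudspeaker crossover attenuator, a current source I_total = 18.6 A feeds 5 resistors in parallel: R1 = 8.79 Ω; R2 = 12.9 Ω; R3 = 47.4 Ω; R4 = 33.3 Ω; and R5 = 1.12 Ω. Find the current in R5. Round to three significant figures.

I ≈ 14.6 A

Conductances: ΣG = 1/8.79 + 1/12.9 + 1/47.4 + 1/33.3 + 1/1.12 = 1.135 (1/Ω).
By the current-divider rule, I = I_total · G_k/ΣG = 18.6 × 0.7865 = 14.63 A.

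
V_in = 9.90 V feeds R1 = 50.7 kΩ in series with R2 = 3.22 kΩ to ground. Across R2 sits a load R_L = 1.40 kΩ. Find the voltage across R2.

V_out ≈ 0.187 V

R2 ‖ R_L = (3.22 × 1.40)/(3.22 + 1.40) = 0.9758 kΩ.
Voltage divider with the loaded lower leg: V_out = 9.90 × 0.9758/(50.7 + 0.9758) = 9.90 × 0.01888 = 0.1869 V.
(Unloaded it would be 0.591 V; the load pulls it down.)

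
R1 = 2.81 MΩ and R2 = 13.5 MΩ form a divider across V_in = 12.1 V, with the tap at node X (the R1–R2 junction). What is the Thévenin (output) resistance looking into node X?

R_th ≈ 2.33 MΩ

Zeroing V_in shorts the top of R1 to ground, so R_th = R1 ‖ R2 = 2.326 MΩ.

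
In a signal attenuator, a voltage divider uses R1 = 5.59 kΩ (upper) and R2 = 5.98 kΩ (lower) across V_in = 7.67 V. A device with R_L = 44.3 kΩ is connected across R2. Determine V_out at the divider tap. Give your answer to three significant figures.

V_out ≈ 3.72 V

R2 ‖ R_L = (5.98 × 44.3)/(5.98 + 44.3) = 5.269 kΩ.
Now apply the divider: V_out = 7.67 × 0.4852 = 3.722 V.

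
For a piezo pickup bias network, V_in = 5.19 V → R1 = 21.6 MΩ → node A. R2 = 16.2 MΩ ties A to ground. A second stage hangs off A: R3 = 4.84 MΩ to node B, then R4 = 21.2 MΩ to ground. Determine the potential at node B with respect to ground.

V_B ≈ 1.34 V

Looking into the second stage from A: R3 + R4 = 26.04 MΩ appears in parallel with R2.
Effective lower resistance at A: R2 ‖ 26.04 = 9.987 MΩ.
First divider: V_A = V_in · 9.987/(21.6 + 9.987) = 1.641 V.
Stage 2 is unloaded, so V_B = V_A · R4/(R3+R4) = 1.641 × 21.2/26.04 = 1.336 V.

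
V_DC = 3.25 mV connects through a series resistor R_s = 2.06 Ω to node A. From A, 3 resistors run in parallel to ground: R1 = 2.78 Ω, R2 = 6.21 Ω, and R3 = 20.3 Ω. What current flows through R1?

Equivalent of the parallel group: R_p = 1.754 Ω.
Node voltage V_A = V_DC · R_p/(R_s + R_p) = 3.25 × 0.4599 = 1.495 mV.
I(R1) = V_A / R1 = 1.495/2.78 = 0.5377 mA.
(Equivalently: I_total = 0.8520 mA, then current-divider fraction G_k/ΣG = 0.6311.)

I ≈ 0.538 mA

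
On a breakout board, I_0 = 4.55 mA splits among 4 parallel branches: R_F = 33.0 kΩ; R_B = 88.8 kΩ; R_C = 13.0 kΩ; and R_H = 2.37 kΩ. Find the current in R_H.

ΣG = 1/33.0 + 1/88.8 + 1/13.0 + 1/2.37 = 0.5404.
R_H takes the fraction G_k/ΣG = 0.4219/0.5404 = 0.7808, so I = 4.55 × 0.7808 = 3.552 mA.

I ≈ 3.55 mA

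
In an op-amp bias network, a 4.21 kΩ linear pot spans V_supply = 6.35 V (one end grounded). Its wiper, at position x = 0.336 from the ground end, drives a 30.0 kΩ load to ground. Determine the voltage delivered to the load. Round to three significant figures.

Split the track: R_lower = x·R_p = 1.415 kΩ, R_upper = (1−x)·R_p = 2.795 kΩ.
R_L loads the lower segment: effective lower R = 1.351 kΩ.
Then V_out = V_supply · 1.351/(2.795 + 1.351) = 2.069 V.

V_out ≈ 2.07 V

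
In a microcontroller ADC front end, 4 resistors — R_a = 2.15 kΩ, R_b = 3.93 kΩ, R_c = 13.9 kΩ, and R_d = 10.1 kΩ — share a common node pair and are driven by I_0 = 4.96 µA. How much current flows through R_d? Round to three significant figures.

ΣG = 1/2.15 + 1/3.93 + 1/13.9 + 1/10.1 = 0.8905.
By the current-divider rule, I = I_0 · G_k/ΣG = 4.96 × 0.1112 = 0.5515 µA.

I ≈ 0.551 µA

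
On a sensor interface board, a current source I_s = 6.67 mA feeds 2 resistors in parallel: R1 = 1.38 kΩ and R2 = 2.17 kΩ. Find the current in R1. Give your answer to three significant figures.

With just two branches, the current splits inversely with resistance.
I(R1) = 6.67 × 2.17/(1.38 + 2.17) = 6.67 × 0.6113 = 4.077 mA.

I ≈ 4.08 mA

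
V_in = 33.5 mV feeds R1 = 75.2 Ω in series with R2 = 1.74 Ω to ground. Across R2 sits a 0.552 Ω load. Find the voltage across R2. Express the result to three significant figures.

The load sits in parallel with R2, giving an effective lower resistance R2' = R2·R_L/(R2+R_L) = 0.4191 Ω.
Then V_out = V_in · R2'/(R1 + R2') = 33.5 × 0.4191/75.62 = 0.1856 mV.

V_out ≈ 0.186 mV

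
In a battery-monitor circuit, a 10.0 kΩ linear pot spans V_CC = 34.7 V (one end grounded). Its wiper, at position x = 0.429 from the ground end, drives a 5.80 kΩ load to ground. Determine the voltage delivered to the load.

V_out ≈ 10.5 V

The pot divides into 5.710 kΩ above the wiper and 4.290 kΩ below.
Lower segment in parallel with the load: 4.290 ‖ 5.80 = 2.466 kΩ.
Then V_out = V_CC · 2.466/(5.710 + 2.466) = 10.47 V.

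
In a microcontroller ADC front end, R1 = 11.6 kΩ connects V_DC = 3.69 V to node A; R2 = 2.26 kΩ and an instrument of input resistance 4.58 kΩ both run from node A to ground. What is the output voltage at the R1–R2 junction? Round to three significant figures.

V_out ≈ 0.426 V

R2 ‖ R_L = (2.26 × 4.58)/(2.26 + 4.58) = 1.513 kΩ.
Now apply the divider: V_out = 3.69 × 0.1154 = 0.4258 V.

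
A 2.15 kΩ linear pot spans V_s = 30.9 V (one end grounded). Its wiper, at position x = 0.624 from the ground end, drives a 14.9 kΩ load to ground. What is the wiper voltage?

V_out ≈ 18.7 V

Lower segment x·R_p = 1.342 kΩ; upper segment (1−x)·R_p = 0.8084 kΩ.
R_L loads the lower segment: effective lower R = 1.231 kΩ.
V_out = 30.9 × 1.231/(0.8084 + 1.231) = 18.65 V.
(Unloaded: V_out = x·V_s = 19.3 V.)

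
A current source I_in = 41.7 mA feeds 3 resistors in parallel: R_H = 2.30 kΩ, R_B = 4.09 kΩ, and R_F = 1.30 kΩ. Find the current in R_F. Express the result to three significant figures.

Total conductance ΣG = 1/2.30 + 1/4.09 + 1/1.30 = 1.449 (units of 1/kΩ).
By the current-divider rule, I = I_in · G_k/ΣG = 41.7 × 0.5310 = 22.14 mA.

I ≈ 22.1 mA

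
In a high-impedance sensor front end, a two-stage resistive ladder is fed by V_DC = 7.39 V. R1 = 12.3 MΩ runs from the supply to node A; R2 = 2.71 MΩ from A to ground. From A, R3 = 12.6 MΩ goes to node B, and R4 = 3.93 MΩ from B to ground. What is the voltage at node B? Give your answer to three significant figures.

Looking into the second stage from A: R3 + R4 = 16.53 MΩ appears in parallel with R2.
R2 ‖ (R3+R4) = 2.328 MΩ.
So V_A = 7.39 × 0.1592 = 1.176 V.
V_B = V_A × 0.2377 = 0.2796 V.

V_B ≈ 0.280 V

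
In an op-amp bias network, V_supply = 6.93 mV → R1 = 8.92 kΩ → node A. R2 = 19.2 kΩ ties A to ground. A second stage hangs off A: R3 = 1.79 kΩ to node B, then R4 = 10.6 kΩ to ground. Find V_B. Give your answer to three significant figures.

The second stage (R3 + R4 = 12.39 kΩ) loads node A in parallel with R2.
Effective lower resistance at A: R2 ‖ 12.39 = 7.530 kΩ.
So V_A = 6.93 × 0.4578 = 3.172 mV.
Stage 2 is unloaded, so V_B = V_A · R4/(R3+R4) = 3.172 × 10.6/12.39 = 2.714 mV.

V_B ≈ 2.71 mV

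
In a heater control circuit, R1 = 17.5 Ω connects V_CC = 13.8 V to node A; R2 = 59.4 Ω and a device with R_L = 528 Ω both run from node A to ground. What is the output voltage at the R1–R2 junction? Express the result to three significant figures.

V_out ≈ 10.4 V

R2 ‖ R_L = (59.4 × 528)/(59.4 + 528) = 53.39 Ω.
Then V_out = V_CC · R2'/(R1 + R2') = 13.8 × 53.39/70.89 = 10.39 V.
(Unloaded it would be 10.7 V; the load pulls it down.)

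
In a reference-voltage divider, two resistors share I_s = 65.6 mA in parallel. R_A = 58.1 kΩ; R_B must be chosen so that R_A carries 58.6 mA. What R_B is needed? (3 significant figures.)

The fraction through R_A equals R_B/(R_A+R_B).
58.6/65.6 = R_B/(R_A + R_B) → R_B = R_A · (0.8933)/(1 − 0.8933) = 58.1 × 8.371 = 486.4 kΩ.

R_B ≈ 486 kΩ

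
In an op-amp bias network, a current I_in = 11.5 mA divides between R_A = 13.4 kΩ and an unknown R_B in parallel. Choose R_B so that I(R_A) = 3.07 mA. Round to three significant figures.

R_B ≈ 4.88 kΩ

Two-branch current divider: I_A = I_in · R_B/(R_A + R_B).
With f = 0.2670, R_B = R_A · f/(1−f) = 13.4 × 0.3642 = 4.880 kΩ.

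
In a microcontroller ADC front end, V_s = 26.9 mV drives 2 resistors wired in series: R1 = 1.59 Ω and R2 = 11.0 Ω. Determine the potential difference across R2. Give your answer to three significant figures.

V ≈ 23.5 mV

Series total: ΣR = 1.59 + 11.0 = 12.59 Ω.
Voltage divider: V = V_s · (11.00 / 12.59) = 26.9 × 0.8737 = 23.50 mV.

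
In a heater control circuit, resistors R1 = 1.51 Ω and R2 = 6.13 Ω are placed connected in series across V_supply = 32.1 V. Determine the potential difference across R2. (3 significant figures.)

V ≈ 25.8 V

Total series resistance ΣR = 1.51 + 6.13 = 7.640 Ω.
V = V_supply · R/ΣR = 32.1 × 0.8024 = 25.76 V.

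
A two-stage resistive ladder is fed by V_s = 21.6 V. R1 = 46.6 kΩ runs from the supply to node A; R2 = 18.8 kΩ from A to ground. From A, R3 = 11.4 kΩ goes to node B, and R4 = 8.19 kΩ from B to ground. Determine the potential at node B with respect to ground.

Looking into the second stage from A: R3 + R4 = 19.59 kΩ appears in parallel with R2.
R2 ‖ (R3+R4) = 9.593 kΩ.
So V_A = 21.6 × 0.1707 = 3.688 V.
Stage 2 is unloaded, so V_B = V_A · R4/(R3+R4) = 3.688 × 8.19/19.59 = 1.542 V.

V_B ≈ 1.54 V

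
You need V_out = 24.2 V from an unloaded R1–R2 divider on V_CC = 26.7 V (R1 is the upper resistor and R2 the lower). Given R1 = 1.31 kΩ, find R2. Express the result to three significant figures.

The divider ratio is R2/(R1+R2) = 24.2/26.7 = 0.9064.
R2 = R1 · 0.9064/(1 − 0.9064) = 12.68 kΩ.

R2 ≈ 12.7 kΩ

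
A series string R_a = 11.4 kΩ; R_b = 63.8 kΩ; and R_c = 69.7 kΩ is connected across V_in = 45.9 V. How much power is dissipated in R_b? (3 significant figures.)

P ≈ 6.40 mW

The common current is I = 45.9/144.9 = 0.3168 mA.
P = I²R = 0.1003 × 63.8 = 6.402 mW.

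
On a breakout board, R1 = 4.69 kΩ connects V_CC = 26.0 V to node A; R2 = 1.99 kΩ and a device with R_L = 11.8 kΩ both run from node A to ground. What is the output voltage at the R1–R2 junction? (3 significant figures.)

The load sits in parallel with R2, giving an effective lower resistance R2' = R2·R_L/(R2+R_L) = 1.703 kΩ.
Voltage divider with the loaded lower leg: V_out = 26.0 × 1.703/(4.69 + 1.703) = 26.0 × 0.2664 = 6.926 V.
(Unloaded it would be 7.75 V; the load pulls it down.)

V_out ≈ 6.93 V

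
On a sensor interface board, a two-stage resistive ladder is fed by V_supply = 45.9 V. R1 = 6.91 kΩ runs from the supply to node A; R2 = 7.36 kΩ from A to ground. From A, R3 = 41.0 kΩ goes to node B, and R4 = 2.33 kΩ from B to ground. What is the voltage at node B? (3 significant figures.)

V_B ≈ 1.18 V

The second stage (R3 + R4 = 43.33 kΩ) loads node A in parallel with R2.
Effective lower resistance at A: R2 ‖ 43.33 = 6.291 kΩ.
So V_A = 45.9 × 0.4766 = 21.87 V.
V_B = V_A × 0.05377 = 1.176 V.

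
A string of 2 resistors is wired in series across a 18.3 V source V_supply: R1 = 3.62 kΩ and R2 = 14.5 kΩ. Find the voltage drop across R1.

V ≈ 3.66 V

Total series resistance ΣR = 3.62 + 14.5 = 18.12 kΩ.
By the voltage-divider rule, V = 18.3 × 3.620/18.12 = 3.656 V.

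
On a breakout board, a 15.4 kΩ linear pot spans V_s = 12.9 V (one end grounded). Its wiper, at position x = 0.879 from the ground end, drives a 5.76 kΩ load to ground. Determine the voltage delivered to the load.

V_out ≈ 8.83 V

The pot divides into 1.863 kΩ above the wiper and 13.54 kΩ below.
R_L loads the lower segment: effective lower R = 4.041 kΩ.
Then V_out = V_s · 4.041/(1.863 + 4.041) = 8.829 V.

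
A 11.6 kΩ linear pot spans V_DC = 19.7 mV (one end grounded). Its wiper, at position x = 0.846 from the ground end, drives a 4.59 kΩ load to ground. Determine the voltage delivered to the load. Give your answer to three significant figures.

V_out ≈ 12.5 mV

Lower segment x·R_p = 9.814 kΩ; upper segment (1−x)·R_p = 1.786 kΩ.
(x·R_p) ‖ R_L = 3.127 kΩ.
V_out = 19.7 × 3.127/(1.786 + 3.127) = 12.54 mV.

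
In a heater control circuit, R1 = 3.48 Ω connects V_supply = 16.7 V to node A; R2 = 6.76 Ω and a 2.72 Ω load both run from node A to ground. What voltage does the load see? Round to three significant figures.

V_out ≈ 5.98 V

First combine the lower leg with the load: R2 ‖ R_L = 1.940 Ω.
Then V_out = V_supply · R2'/(R1 + R2') = 16.7 × 1.940/5.420 = 5.977 V.
(Unloaded it would be 11.0 V; the load pulls it down.)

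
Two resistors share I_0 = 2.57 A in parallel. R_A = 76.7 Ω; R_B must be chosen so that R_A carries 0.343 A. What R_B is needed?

The fraction through R_A equals R_B/(R_A+R_B).
0.343/2.57 = R_B/(R_A + R_B) → R_B = R_A · (0.1335)/(1 − 0.1335) = 76.7 × 0.1540 = 11.81 Ω.

R_B ≈ 11.8 Ω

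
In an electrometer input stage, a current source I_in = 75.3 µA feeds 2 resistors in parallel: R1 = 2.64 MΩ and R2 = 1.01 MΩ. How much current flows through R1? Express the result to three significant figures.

For two parallel branches, I_k = I_in · (other R)/(sum of R).
I(R1) = 75.3 × 1.01/(2.64 + 1.01) = 75.3 × 0.2767 = 20.84 µA.

I ≈ 20.8 µA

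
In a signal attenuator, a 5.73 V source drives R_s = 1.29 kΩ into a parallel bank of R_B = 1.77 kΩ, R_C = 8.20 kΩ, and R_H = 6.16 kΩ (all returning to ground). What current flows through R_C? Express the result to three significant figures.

Combine the parallel branches: R_p = (1/1.77 + 1/8.20 + 1/6.16)⁻¹ = 1.177 kΩ.
V_A = 5.73 × 1.177/2.467 = 2.734 V.
Branch current I = V_A/R_C = 2.734/8.20 = 0.3335 mA.

I ≈ 0.333 mA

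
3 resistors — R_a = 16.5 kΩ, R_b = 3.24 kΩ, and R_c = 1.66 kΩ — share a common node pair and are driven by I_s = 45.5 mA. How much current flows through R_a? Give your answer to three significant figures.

I ≈ 2.84 mA

Conductances: ΣG = 1/16.5 + 1/3.24 + 1/1.66 = 0.9717 (1/kΩ).
Current divider: I(R_a) = I_s · G_k/ΣG = 45.5 × (0.06061/0.9717) = 45.5 × 0.06237 = 2.838 mA.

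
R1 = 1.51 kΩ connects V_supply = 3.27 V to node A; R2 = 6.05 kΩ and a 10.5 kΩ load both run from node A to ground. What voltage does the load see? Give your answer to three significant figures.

V_out ≈ 2.35 V

The load sits in parallel with R2, giving an effective lower resistance R2' = R2·R_L/(R2+R_L) = 3.838 kΩ.
Voltage divider with the loaded lower leg: V_out = 3.27 × 3.838/(1.51 + 3.838) = 3.27 × 0.7177 = 2.347 V.
(Unloaded it would be 2.62 V; the load pulls it down.)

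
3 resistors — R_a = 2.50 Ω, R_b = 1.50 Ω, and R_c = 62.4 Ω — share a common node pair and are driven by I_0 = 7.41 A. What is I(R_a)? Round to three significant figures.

ΣG = 1/2.50 + 1/1.50 + 1/62.4 = 1.083.
R_a takes the fraction G_k/ΣG = 0.4000/1.083 = 0.3694, so I = 7.41 × 0.3694 = 2.738 A.

I ≈ 2.74 A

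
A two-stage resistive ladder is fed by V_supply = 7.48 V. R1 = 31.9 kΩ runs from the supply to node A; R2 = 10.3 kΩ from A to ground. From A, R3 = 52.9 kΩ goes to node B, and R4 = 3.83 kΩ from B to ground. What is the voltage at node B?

V_B ≈ 0.108 V

The second stage (R3 + R4 = 56.73 kΩ) loads node A in parallel with R2.
Effective lower resistance at A: R2 ‖ 56.73 = 8.717 kΩ.
So V_A = 7.48 × 0.2146 = 1.605 V.
V_B = V_A × 0.06751 = 0.1084 V.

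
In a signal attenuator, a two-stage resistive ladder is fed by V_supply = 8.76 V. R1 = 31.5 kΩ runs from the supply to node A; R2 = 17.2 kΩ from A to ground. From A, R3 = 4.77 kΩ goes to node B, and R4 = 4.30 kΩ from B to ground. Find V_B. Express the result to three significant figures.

V_B ≈ 0.659 V

Node A sees R2 in parallel with the series input of stage 2, R3 + R4 = 9.070 kΩ.
Effective lower resistance at A: R2 ‖ 9.070 = 5.938 kΩ.
V_A = 8.76 × 5.938/(31.5 + 5.938) = 1.390 V.
V_B = V_A × 0.4741 = 0.6588 V.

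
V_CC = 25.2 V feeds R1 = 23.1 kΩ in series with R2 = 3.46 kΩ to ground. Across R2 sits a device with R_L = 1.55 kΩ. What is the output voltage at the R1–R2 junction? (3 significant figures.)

The load sits in parallel with R2, giving an effective lower resistance R2' = R2·R_L/(R2+R_L) = 1.070 kΩ.
Now apply the divider: V_out = 25.2 × 0.04429 = 1.116 V.
(Unloaded it would be 3.28 V; the load pulls it down.)

V_out ≈ 1.12 V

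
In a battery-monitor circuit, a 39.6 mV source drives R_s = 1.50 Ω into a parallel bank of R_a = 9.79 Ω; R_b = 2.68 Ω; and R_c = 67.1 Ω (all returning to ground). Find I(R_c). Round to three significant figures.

Combine the parallel branches: R_p = (1/9.79 + 1/2.68 + 1/67.1)⁻¹ = 2.040 Ω.
Node voltage V_A = V_in · R_p/(R_s + R_p) = 39.6 × 0.5763 = 22.82 mV.
Branch current I = V_A/R_c = 22.82/67.1 = 0.3401 mA.

I ≈ 0.340 mA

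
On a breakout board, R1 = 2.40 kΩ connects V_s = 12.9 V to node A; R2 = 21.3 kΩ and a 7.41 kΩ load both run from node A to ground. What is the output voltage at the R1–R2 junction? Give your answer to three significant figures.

V_out ≈ 8.98 V

First combine the lower leg with the load: R2 ‖ R_L = 5.497 kΩ.
Voltage divider with the loaded lower leg: V_out = 12.9 × 5.497/(2.40 + 5.497) = 12.9 × 0.6961 = 8.980 V.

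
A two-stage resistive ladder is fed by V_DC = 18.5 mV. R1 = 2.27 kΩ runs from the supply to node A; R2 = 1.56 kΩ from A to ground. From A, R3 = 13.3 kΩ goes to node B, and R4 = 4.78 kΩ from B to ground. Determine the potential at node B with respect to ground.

V_B ≈ 1.90 mV

The second stage (R3 + R4 = 18.08 kΩ) loads node A in parallel with R2.
R2 ‖ (R3+R4) = 1.436 kΩ.
So V_A = 18.5 × 0.3875 = 7.169 mV.
V_B = V_A × 0.2644 = 1.895 mV.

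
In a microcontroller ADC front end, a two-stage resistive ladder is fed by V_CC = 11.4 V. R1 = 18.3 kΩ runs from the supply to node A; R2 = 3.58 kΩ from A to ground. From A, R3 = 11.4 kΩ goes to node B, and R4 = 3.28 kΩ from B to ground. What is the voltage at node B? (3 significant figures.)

Node A sees R2 in parallel with the series input of stage 2, R3 + R4 = 14.68 kΩ.
R2 ‖ (R3+R4) = 2.878 kΩ.
V_A = 11.4 × 2.878/(18.3 + 2.878) = 1.549 V.
V_B = V_A × 0.2234 = 0.3462 V.

V_B ≈ 0.346 V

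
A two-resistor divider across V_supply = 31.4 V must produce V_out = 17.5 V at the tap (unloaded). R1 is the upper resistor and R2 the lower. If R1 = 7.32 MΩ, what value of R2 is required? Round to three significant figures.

Required fraction k = V_out/V_supply = 0.5573.
So R2 = R1 · V_out/(V_supply − V_out) = 7.32 × 17.5/(31.4 − 17.5) = 7.32 × 1.259 = 9.216 MΩ.

R2 ≈ 9.22 MΩ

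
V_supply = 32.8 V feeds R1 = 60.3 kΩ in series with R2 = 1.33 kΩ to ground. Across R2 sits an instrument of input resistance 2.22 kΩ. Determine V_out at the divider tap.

V_out ≈ 0.446 V

First combine the lower leg with the load: R2 ‖ R_L = 0.8317 kΩ.
Voltage divider with the loaded lower leg: V_out = 32.8 × 0.8317/(60.3 + 0.8317) = 32.8 × 0.01361 = 0.4463 V.
(Unloaded it would be 0.708 V; the load pulls it down.)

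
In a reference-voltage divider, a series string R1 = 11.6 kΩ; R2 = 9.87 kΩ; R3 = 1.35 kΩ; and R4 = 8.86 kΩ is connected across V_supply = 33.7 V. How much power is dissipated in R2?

Series current I = V_supply/ΣR = 33.7/31.68 = 1.064 mA.
P = I²R = 1.132 × 9.87 = 11.17 mW.

P ≈ 11.2 mW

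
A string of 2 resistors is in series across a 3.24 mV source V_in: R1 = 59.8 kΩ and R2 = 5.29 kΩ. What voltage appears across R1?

Total series resistance ΣR = 59.8 + 5.29 = 65.09 kΩ.
V = V_in · R/ΣR = 3.24 × 0.9187 = 2.977 mV.

V ≈ 2.98 mV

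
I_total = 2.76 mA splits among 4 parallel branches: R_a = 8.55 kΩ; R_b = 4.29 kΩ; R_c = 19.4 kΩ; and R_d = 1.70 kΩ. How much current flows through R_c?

I ≈ 0.144 mA

Total conductance ΣG = 1/8.55 + 1/4.29 + 1/19.4 + 1/1.70 = 0.9898 (units of 1/kΩ).
R_c takes the fraction G_k/ΣG = 0.05155/0.9898 = 0.05208, so I = 2.76 × 0.05208 = 0.1437 mA.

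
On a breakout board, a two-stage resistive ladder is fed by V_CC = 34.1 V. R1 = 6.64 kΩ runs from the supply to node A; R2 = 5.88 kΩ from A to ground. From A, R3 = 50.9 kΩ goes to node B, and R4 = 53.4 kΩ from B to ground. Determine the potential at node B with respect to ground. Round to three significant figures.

The second stage (R3 + R4 = 104.3 kΩ) loads node A in parallel with R2.
Effective lower resistance at A: R2 ‖ 104.3 = 5.566 kΩ.
V_A = 34.1 × 5.566/(6.64 + 5.566) = 15.55 V.
Then the unloaded second divider: V_B = V_A × R4/(R3+R4) = 15.55 × 0.5120 = 7.961 V.

V_B ≈ 7.96 V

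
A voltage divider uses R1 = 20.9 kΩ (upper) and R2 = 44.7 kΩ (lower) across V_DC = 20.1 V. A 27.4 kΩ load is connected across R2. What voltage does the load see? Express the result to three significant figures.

R2 ‖ R_L = (44.7 × 27.4)/(44.7 + 27.4) = 16.99 kΩ.
Voltage divider with the loaded lower leg: V_out = 20.1 × 16.99/(20.9 + 16.99) = 20.1 × 0.4484 = 9.012 V.

V_out ≈ 9.01 V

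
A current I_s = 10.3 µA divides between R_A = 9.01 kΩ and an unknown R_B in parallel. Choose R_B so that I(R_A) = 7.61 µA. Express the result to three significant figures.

In a two-way split, I_A/I_s = R_B/(R_A + R_B).
7.61/10.3 = R_B/(R_A + R_B) → R_B = R_A · (0.7388)/(1 − 0.7388) = 9.01 × 2.829 = 25.49 kΩ.

R_B ≈ 25.5 kΩ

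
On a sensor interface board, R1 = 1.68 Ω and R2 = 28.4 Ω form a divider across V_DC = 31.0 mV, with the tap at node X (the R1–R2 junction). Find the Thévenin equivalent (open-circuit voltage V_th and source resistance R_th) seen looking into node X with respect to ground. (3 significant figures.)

With X open, the divider is unloaded: V_th = 31.0 × 28.4/30.08 = 29.27 mV.
Looking into X with the source shorted: R_th = R1·R2/(R1+R2) = 1.680 × 28.4/30.08 = 1.586 Ω.

V_th ≈ 29.3 mV, R_th ≈ 1.59 Ω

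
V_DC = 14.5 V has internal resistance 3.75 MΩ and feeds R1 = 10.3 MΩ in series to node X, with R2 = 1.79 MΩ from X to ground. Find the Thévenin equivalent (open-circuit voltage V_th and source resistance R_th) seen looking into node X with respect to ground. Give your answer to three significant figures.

R1' = 3.75 + 10.3 = 14.05 MΩ (source resistance + R1).
V_th is the unloaded tap voltage: V_DC · R2/(R1'+R2) = 14.5 × 0.1130 = 1.639 V.
With V_DC suppressed (replaced by a short), R_th = R1' ‖ R2 = (14.05 × 1.79)/(14.05 + 1.79) = 1.588 MΩ.

V_th ≈ 1.64 V, R_th ≈ 1.59 MΩ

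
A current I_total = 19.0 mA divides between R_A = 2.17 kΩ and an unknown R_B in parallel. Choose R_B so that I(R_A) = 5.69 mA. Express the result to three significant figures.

R_B ≈ 0.928 kΩ

Two-branch current divider: I_A = I_total · R_B/(R_A + R_B).
With f = 0.2995, R_B = R_A · f/(1−f) = 2.17 × 0.4275 = 0.9277 kΩ.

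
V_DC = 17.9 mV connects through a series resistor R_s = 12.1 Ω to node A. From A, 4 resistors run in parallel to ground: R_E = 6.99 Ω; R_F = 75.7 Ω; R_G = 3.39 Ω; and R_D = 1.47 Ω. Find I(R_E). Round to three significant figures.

I ≈ 0.174 mA

Combine the parallel branches: R_p = (1/6.99 + 1/75.7 + 1/3.39 + 1/1.47)⁻¹ = 0.8838 Ω.
Node voltage V_A = V_DC · R_p/(R_s + R_p) = 17.9 × 0.06807 = 1.218 mV.
I(R_E) = V_A / R_E = 1.218/6.99 = 0.1743 mA.
(Equivalently: I_total = 1.379 mA, then current-divider fraction G_k/ΣG = 0.1264.)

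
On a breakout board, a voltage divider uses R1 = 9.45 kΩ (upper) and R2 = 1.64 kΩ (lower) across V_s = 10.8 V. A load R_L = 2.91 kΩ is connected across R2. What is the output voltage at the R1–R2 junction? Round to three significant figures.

First combine the lower leg with the load: R2 ‖ R_L = 1.049 kΩ.
Then V_out = V_s · R2'/(R1 + R2') = 10.8 × 1.049/10.50 = 1.079 V.
(Unloaded it would be 1.60 V; the load pulls it down.)

V_out ≈ 1.08 V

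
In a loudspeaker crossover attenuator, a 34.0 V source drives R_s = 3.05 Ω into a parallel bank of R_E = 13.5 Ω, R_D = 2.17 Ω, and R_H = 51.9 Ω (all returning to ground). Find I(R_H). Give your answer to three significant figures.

Parallel bank: R_p = 1/(1/13.5 + 1/2.17 + 1/51.9) = 1.804 Ω.
V_A by voltage divider: V_A = 34.0 × 1.804/(3.05 + 1.804) = 12.64 V.
Branch current I = V_A/R_H = 12.64/51.9 = 0.2435 A.
(Check via current divider: I_total = 7.004 A; share G_k/ΣG = 0.03477 → same result.)

I ≈ 0.244 A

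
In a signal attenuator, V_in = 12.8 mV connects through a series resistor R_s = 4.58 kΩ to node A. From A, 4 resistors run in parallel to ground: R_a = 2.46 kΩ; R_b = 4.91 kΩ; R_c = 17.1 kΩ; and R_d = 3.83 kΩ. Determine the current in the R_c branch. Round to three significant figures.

Equivalent of the parallel group: R_p = 1.076 kΩ.
Node voltage V_A = V_in · R_p/(R_s + R_p) = 12.8 × 0.1902 = 2.434 mV.
I(R_c) = V_A / R_c = 2.434/17.1 = 0.1424 µA.

I ≈ 0.142 µA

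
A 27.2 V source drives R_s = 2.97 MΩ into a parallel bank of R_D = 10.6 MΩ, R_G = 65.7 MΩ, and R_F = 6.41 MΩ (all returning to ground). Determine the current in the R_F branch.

I ≈ 2.37 µA

Equivalent of the parallel group: R_p = 3.766 MΩ.
V_A by voltage divider: V_A = 27.2 × 3.766/(2.97 + 3.766) = 15.21 V.
Branch current I = V_A/R_F = 15.21/6.41 = 2.372 µA.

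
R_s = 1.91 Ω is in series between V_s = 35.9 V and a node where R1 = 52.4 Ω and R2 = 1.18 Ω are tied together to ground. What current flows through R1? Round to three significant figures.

Equivalent of the parallel group: R_p = 1.154 Ω.
Node voltage V_A = V_s · R_p/(R_s + R_p) = 35.9 × 0.3766 = 13.52 V.
Branch current I = V_A/R1 = 13.52/52.4 = 0.2580 A.

I ≈ 0.258 A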